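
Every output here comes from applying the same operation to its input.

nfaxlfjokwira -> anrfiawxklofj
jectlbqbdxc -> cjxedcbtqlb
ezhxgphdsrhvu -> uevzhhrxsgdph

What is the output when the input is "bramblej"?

jberlabm

Rule — take characters alternately from the front and the back (1st, last, 2nd, 2nd-last, ...), then swap each adjacent pair of characters (1↔2, 3↔4, ...).
Applying both steps to "bramblej": "bjrealmb", then "jberlabm".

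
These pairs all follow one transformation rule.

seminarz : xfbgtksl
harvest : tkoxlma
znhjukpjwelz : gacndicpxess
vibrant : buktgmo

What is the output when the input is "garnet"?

The transformation: move the first character to the end, then shift every letter 7 places backward in the alphabet (wrapping around).
Applying both steps to "garnet": "arnetg", then "tkgxmz".
(Check on "znhjukpjwelz": → "nhjukpjwelzz" → "gacndicpxess" ✓)

tkgxmz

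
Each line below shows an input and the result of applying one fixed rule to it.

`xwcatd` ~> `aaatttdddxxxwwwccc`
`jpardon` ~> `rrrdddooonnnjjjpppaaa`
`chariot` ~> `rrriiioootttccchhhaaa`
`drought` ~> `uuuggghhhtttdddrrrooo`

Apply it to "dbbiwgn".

iiiwwwgggnnndddbbbbbb

Rule — move the first 3 characters to the end (rotate left by 3), then repeat every character 3 times.
On "dbbiwgn" that produces "iiiwwwgggnnndddbbbbbb".
(Check on "chariot": → "riotcha" → "rrriiioootttccchhhaaa" ✓)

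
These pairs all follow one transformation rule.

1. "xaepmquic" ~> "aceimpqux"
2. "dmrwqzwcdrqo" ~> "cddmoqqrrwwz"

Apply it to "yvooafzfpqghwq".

Looking at the pairs, the operation is to sort the characters into alphabetical order.
On "yvooafzfpqghwq" that produces "affghoopqqvwyz".

affghoopqqvwyz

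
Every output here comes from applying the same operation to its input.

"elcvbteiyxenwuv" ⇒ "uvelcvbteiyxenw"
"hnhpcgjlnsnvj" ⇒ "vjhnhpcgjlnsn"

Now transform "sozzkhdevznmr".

The transformation: move the last 2 characters to the front (rotate right by 2).
On "sozzkhdevznmr" that produces "mrsozzkhdevzn".

mrsozzkhdevzn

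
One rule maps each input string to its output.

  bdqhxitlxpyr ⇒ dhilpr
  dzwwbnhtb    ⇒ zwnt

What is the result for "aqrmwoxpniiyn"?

qmopiy

The pattern: keep every other character starting from the second (positions 2nd, 4th, 6th, ...).
Doing the same to "aqrmwoxpniiyn": "qmopiy".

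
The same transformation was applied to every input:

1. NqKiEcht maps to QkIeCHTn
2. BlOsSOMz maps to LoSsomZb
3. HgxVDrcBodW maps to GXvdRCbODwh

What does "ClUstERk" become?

LuSTerKc

The pattern: move the first character to the end, then flip the case of every letter.
Applying that to "ClUstERk" gives "LuSTerKc".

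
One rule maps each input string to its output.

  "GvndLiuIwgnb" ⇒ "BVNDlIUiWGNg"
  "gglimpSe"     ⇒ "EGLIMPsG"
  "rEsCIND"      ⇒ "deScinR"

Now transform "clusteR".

What's happening: flip the case of every letter, then swap the first and last characters.
Applying both steps to "clusteR": "CLUSTEr", then "rLUSTEC".

rLUSTEC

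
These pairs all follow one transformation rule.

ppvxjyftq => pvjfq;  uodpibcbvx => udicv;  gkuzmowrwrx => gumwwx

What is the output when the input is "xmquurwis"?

What's happening: keep every other character starting from the first (positions 1st, 3rd, 5th, ...).
Doing the same to "xmquurwis": "xquws".

xquws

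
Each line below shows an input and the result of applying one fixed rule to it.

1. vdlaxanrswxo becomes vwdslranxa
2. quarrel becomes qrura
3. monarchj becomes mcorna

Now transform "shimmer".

smhmi

The rule is to delete the last 2 characters, then take characters alternately from the front and the back (1st, last, 2nd, 2nd-last, ...).
For "shimmer", step one produces "shimm"; step two turns that into "smhmi".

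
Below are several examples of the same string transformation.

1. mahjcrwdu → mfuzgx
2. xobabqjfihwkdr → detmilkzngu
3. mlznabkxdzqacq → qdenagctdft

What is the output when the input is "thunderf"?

qghui

In each case the input is transformed by: shift every letter 3 places forward in the alphabet (wrapping around), then delete the first 3 characters.
"thunderf" → "wkxqghui" → "qghui".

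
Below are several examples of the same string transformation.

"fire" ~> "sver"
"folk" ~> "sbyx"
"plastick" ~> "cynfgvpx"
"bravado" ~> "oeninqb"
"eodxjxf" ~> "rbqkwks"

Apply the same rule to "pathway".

cngujnl

Looking at the pairs, the operation is to shift every letter 13 places forward in the alphabet (wrapping around) — i.e. ROT13.
Doing the same to "pathway": "cngujnl".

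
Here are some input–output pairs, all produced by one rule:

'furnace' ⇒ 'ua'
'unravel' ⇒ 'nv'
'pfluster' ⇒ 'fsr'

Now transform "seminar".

Rule — keep one character in every 3, starting at position 2 (positions 2nd, 5th, 8th, ...).
So "seminar" becomes "en".

en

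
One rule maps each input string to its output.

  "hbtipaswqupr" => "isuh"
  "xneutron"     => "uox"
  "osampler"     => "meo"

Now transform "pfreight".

ehp

The pattern: keep one character in every 3, starting at position 1 (positions 1st, 4th, 7th, ...), then move the first character to the end.
For "pfreight", step one produces "peh"; step two turns that into "ehp".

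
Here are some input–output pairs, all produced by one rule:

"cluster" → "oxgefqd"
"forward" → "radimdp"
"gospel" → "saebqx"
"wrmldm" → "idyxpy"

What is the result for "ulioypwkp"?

gxuakbiwb

Looking at the pairs, the operation is to shift every letter 12 places forward in the alphabet (wrapping around).
"ulioypwkp" → "gxuakbiwb".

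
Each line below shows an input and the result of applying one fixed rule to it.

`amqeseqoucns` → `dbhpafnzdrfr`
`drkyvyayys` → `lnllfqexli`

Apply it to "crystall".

gnyypelf

In each case the input is transformed by: shift every letter 13 places forward in the alphabet (wrapping around) — i.e. ROT13, then swap the front and back halves of the string.
Applying both steps to "crystall": "pelfgnyy", then "gnyypelf".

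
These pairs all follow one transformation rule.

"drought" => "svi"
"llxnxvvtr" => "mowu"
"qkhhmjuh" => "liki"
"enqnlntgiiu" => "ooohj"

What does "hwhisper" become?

The pattern: shift every letter 1 place forward in the alphabet (wrapping around), then keep every other character starting from the second (positions 2nd, 4th, 6th, ...).
"hwhisper" → "ixijtqfs" → "xjqs".

xjqs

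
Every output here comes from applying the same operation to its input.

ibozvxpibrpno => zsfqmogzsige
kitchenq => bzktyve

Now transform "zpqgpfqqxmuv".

The pattern: delete the last character, then shift every letter 9 places backward in the alphabet (wrapping around).
Working it through for "zpqgpfqqxmuv": intermediate "zpqgpfqqxmu", final "qghxgwhhodl".
(Check on "kitchenq": → "kitchen" → "bzktyve" ✓)

qghxgwhhodl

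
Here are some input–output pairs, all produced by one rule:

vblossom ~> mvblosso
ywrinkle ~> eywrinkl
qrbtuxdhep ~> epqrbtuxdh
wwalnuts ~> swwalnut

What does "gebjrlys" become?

Rule — swap the front and back halves of the string, then move the first 3 characters to the end (rotate left by 3).
Doing the same to "gebjrlys": "sgebjrly".

sgebjrly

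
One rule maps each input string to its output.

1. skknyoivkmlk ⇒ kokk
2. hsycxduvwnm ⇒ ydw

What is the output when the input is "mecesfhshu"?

cfh

Looking at the pairs, the operation is to keep one character in every 3, starting at position 3 (positions 3rd, 6th, 9th, ...).
Applying that to "mecesfhshu" gives "cfh".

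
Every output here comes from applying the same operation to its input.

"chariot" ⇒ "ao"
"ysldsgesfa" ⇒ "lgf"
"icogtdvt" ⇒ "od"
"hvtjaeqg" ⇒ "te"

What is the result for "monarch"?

The transformation: keep one character in every 3, starting at position 3 (positions 3rd, 6th, 9th, ...).
On "monarch" that produces "nc".

nc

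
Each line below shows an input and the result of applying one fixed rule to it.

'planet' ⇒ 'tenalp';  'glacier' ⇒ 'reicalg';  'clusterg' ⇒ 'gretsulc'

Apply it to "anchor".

rohcna

Rule — reverse the string.
"anchor" → "rohcna".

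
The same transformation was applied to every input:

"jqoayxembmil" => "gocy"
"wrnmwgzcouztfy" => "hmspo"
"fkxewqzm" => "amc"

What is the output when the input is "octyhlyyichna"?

sxox

What's happening: shift every letter 10 places backward in the alphabet (wrapping around), then keep one character in every 3, starting at position 2 (positions 2nd, 5th, 8th, ...).
"octyhlyyichna" → "esjoxbooysxdq" → "sxox".
(Check on "wrnmwgzcouztfy": → "mhdcmwpsekpjvo" → "hmspo" ✓)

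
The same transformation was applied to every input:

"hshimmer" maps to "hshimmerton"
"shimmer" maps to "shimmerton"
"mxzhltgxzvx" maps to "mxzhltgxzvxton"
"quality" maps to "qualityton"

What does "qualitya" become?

qualityaton

The pattern: append "ton".
Doing the same to "qualitya": "qualityaton".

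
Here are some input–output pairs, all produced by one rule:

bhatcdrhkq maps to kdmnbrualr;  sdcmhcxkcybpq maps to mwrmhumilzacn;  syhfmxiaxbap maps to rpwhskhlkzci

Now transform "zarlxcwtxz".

The transformation: move the first 2 characters to the end (rotate left by 2), then shift every letter 10 places forward in the alphabet (wrapping around).
Starting from "zarlxcwtxz": after the first operation, "rlxcwtxzza"; after the second, "bvhmgdhjjk".

bvhmgdhjjk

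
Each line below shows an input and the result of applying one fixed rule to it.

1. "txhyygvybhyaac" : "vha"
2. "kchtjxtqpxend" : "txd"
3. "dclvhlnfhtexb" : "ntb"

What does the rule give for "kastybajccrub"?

Looking at the pairs, the operation is to keep one character in every 3, starting at position 1 (positions 1st, 4th, 7th, ...), then keep only the last 3 characters.
Working it through for "kastybajccrub": intermediate "ktacb", final "acb".

acb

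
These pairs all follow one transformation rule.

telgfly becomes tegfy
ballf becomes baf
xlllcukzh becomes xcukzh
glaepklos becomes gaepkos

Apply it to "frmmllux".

frmmux

The transformation: remove every "l".
"frmmllux" → "frmmux".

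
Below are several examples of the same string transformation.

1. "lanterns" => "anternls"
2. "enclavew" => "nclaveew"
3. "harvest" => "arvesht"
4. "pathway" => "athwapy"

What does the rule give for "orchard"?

rcharod

Rule — swap the first and last characters, then move the first character to the end.
"orchard" → "rcharod".
(Check on "enclavew": → "wnclavee" → "nclaveew" ✓)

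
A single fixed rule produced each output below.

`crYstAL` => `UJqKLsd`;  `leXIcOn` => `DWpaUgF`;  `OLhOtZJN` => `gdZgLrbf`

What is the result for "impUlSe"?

AEHmDkW

Each output is the input with this applied: shift every letter 8 places backward in the alphabet (wrapping around), then flip the case of every letter.
"impUlSe" → "aehMdKw" → "AEHmDkW".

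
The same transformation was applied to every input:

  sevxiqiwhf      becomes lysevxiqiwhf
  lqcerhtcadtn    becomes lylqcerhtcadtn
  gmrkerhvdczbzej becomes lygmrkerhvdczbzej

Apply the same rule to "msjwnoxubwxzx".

Each output is the input with this applied: prepend "ly".
So "msjwnoxubwxzx" becomes "lymsjwnoxubwxzx".

lymsjwnoxubwxzx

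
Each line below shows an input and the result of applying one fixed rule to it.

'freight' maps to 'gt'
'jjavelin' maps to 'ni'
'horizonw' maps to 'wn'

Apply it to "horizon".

zn

In each case the input is transformed by: swap each adjacent pair of characters (1↔2, 3↔4, ...), then keep only the last 2 characters.
Doing the same to "horizon": "zn".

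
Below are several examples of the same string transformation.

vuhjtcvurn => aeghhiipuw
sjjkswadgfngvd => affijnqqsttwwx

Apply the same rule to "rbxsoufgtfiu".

befghhkosstv

Rule — shift every letter 13 places forward in the alphabet (wrapping around) — i.e. ROT13, then sort the characters into alphabetical order.
Working it through for "rbxsoufgtfiu": intermediate "eokfbhstgsvh", final "befghhkosstv".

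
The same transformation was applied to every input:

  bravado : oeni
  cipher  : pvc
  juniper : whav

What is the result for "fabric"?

Each output is the input with this applied: delete the last 3 characters, then shift every letter 13 places forward in the alphabet (wrapping around) — i.e. ROT13.
"fabric" → "fab" → "sno".

sno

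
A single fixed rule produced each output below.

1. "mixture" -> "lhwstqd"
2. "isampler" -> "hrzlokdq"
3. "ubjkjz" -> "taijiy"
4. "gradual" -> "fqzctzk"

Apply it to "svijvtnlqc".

Rule — shift every letter 1 place backward in the alphabet (wrapping around).
"svijvtnlqc" → "ruhiusmkpb".

ruhiusmkpb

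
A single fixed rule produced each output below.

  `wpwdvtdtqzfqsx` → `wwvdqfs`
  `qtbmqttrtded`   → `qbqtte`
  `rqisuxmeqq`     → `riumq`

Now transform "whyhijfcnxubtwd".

wyifnutd

Each output is the input with this applied: keep every other character starting from the first (positions 1st, 3rd, 5th, ...).
On "whyhijfcnxubtwd" that produces "wyifnutd".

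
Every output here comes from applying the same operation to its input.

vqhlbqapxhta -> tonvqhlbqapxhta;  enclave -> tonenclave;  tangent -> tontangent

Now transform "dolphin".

tondolphin

Looking at the pairs, the operation is to prepend "ton".
On "dolphin" that produces "tondolphin".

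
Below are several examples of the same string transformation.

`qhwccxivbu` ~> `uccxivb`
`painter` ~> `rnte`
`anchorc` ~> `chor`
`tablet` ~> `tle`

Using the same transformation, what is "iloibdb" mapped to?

Rule — delete the first 3 characters, then move the last character to the front.
"iloibdb" → "ibdb" → "bibd".

bibd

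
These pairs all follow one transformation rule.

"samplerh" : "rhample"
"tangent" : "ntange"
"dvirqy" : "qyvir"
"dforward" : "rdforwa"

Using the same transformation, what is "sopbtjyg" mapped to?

The pattern: delete the first character, then move the last 2 characters to the front (rotate right by 2).
For "sopbtjyg", step one produces "opbtjyg"; step two turns that into "ygopbtj".

ygopbtj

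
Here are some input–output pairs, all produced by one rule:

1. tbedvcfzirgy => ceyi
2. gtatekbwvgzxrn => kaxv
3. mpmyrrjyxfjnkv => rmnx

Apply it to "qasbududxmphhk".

The rule is to keep one character in every 3, starting at position 3 (positions 3rd, 6th, 9th, ...), then swap each adjacent pair of characters (1↔2, 3↔4, ...).
Working it through for "qasbududxmphhk": intermediate "sdxh", final "dshx".

dshx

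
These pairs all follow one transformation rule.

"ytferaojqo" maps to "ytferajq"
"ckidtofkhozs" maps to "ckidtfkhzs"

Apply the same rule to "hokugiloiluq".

Rule — remove every "o".
Doing the same to "hokugiloiluq": "hkugililuq".

hkugililuq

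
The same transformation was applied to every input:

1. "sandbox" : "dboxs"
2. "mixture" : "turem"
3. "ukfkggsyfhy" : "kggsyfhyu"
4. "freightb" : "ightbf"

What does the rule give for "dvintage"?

ntaged

Each output is the input with this applied: move the first 3 characters to the end (rotate left by 3), then delete the last 2 characters.
So "dvintage" becomes "ntaged".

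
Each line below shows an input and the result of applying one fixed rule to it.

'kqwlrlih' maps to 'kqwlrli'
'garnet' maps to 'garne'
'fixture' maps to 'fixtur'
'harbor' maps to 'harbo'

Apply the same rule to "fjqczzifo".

Each output is the input with this applied: delete the last character.
Doing the same to "fjqczzifo": "fjqczzif".

fjqczzif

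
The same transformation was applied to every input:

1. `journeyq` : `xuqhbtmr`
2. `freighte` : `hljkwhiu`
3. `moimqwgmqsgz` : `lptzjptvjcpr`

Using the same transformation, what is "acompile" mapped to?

The rule is to shift every letter 3 places forward in the alphabet (wrapping around), then move the first 2 characters to the end (rotate left by 2).
For "acompile", step one produces "dfrpsloh"; step two turns that into "rpslohdf".

rpslohdf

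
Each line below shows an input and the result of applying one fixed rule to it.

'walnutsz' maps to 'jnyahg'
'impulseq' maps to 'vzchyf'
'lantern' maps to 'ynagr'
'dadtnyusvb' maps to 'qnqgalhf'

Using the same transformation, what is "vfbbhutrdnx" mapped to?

isoouhgeq

The transformation: shift every letter 13 places forward in the alphabet (wrapping around) — i.e. ROT13, then delete the last 2 characters.
Applying both steps to "vfbbhutrdnx": "isoouhgeqak", then "isoouhgeq".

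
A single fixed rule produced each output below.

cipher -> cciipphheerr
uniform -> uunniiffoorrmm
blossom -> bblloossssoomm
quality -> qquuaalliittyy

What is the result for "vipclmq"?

The rule is to double every character.
"vipclmq" → "vviippccllmmqq".

vviippccllmmqq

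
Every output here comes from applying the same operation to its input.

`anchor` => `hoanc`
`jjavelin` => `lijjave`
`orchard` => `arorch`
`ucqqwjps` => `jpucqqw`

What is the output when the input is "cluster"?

The pattern: delete the last character, then move the last 2 characters to the front (rotate right by 2).
On "cluster": the first step gives "cluste", and the second then gives "teclus".

teclus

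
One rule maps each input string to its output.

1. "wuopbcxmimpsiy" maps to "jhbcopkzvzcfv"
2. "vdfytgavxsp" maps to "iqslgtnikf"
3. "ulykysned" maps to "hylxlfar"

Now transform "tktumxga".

gxghzkt

Rule — shift every letter 13 places forward in the alphabet (wrapping around) — i.e. ROT13, then delete the last character.
Applying both steps to "tktumxga": "gxghzktn", then "gxghzkt".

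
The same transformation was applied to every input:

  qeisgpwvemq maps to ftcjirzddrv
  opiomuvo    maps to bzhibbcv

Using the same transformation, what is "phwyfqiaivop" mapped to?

lsdvnvibccuj

Looking at the pairs, the operation is to move the first 3 characters to the end (rotate left by 3), then shift every letter 13 places forward in the alphabet (wrapping around) — i.e. ROT13.
Applying both steps to "phwyfqiaivop": "yfqiaivopphw", then "lsdvnvibccuj".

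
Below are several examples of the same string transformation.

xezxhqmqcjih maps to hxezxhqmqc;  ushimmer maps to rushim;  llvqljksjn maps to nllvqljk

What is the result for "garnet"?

The pattern: move the last 3 characters to the front (rotate right by 3), then delete the first 2 characters.
Doing the same to "garnet": "tgar".

tgar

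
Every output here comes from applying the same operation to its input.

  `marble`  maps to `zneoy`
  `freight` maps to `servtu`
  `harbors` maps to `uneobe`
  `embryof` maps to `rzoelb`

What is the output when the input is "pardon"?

cneqb

Looking at the pairs, the operation is to delete the last character, then shift every letter 13 places forward in the alphabet (wrapping around) — i.e. ROT13.
"pardon" → "pardo" → "cneqb".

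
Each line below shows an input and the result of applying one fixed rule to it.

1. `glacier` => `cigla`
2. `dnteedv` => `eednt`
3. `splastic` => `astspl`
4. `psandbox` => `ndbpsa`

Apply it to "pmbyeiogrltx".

yeiogrlpmb

The rule is to delete the last 2 characters, then move the first 3 characters to the end (rotate left by 3).
Applying that to "pmbyeiogrltx" gives "yeiogrlpmb".
(Check on "dnteedv": → "dntee" → "eednt" ✓)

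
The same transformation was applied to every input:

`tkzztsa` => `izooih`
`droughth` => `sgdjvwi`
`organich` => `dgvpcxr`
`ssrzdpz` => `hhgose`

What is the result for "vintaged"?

Looking at the pairs, the operation is to shift every letter 11 places backward in the alphabet (wrapping around), then delete the last character.
For "vintaged", step one produces "kxcipvts"; step two turns that into "kxcipvt".

kxcipvt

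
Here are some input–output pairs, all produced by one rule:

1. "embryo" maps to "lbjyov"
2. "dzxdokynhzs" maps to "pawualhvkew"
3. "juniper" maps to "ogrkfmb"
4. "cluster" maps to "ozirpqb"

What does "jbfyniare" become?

bgycvkfxo

The pattern: shift every letter 3 places backward in the alphabet (wrapping around), then move the last character to the front.
For "jbfyniare", step one produces "gycvkfxob"; step two turns that into "bgycvkfxo".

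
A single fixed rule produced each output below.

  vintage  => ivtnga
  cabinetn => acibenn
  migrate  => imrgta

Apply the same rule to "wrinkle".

Looking at the pairs, the operation is to swap each adjacent pair of characters (1↔2, 3↔4, ...), then delete the last character.
So "wrinkle" becomes "rwnilk".
(Check on "vintage": → "ivtngae" → "ivtnga" ✓)

rwnilk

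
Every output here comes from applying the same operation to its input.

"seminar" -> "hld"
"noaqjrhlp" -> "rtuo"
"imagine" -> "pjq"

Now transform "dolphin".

The rule is to keep every other character starting from the second (positions 2nd, 4th, 6th, ...), then shift every letter 3 places forward in the alphabet (wrapping around).
Applying both steps to "dolphin": "opi", then "rsl".

rsl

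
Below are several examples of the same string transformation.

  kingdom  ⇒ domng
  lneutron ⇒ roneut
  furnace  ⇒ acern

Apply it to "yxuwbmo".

bmouw

Rule — delete the first 2 characters, then move the last 3 characters to the front (rotate right by 3).
Applying both steps to "yxuwbmo": "uwbmo", then "bmouw".
(Check on "furnace": → "rnace" → "acern" ✓)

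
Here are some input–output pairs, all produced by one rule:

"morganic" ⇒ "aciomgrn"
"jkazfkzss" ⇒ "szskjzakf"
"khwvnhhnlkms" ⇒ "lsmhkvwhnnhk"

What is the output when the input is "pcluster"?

In each case the input is transformed by: swap each adjacent pair of characters (1↔2, 3↔4, ...), then move the last 3 characters to the front (rotate right by 3).
On "pcluster": the first step gives "cpultsre", and the second then gives "srecpult".

srecpult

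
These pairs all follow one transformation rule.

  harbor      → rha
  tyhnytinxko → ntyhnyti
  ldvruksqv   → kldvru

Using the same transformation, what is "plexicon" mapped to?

In each case the input is transformed by: delete the last 3 characters, then move the last character to the front.
For "plexicon", step one produces "plexi"; step two turns that into "iplex".
(Check on "harbor": → "har" → "rha" ✓)

iplex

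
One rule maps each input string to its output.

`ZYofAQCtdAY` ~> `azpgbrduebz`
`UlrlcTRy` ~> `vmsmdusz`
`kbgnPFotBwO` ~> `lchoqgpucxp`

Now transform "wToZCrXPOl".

xupadsyqpm

The pattern: shift every letter 1 place forward in the alphabet (wrapping around), then convert every letter to lowercase.
For "wToZCrXPOl" the result is "xupadsyqpm".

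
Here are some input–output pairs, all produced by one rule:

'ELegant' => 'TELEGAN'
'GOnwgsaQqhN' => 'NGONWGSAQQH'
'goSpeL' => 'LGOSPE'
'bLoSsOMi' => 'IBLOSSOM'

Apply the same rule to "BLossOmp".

The transformation: move the last character to the front, then convert every letter to uppercase.
"BLossOmp" → "pBLossOm" → "PBLOSSOM".
(Check on "goSpeL": → "LgoSpe" → "LGOSPE" ✓)

PBLOSSOM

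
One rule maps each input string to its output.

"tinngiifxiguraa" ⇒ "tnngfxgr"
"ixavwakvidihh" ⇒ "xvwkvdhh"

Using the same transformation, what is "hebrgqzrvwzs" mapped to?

hbrgqzrvwzs

The transformation: remove every vowel.
Applying that to "hebrgqzrvwzs" gives "hbrgqzrvwzs".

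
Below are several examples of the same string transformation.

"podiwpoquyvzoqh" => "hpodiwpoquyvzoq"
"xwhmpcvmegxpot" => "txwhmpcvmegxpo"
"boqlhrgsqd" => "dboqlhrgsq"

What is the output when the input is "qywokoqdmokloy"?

yqywokoqdmoklo

Each output is the input with this applied: move the last character to the front.
"qywokoqdmokloy" → "yqywokoqdmoklo".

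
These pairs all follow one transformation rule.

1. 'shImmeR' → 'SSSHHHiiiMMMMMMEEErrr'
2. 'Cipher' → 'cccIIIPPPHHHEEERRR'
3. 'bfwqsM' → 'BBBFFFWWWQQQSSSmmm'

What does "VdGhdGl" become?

vvvDDDgggHHHDDDgggLLL

The rule is to repeat every character 3 times, then flip the case of every letter.
Applying both steps to "VdGhdGl": "VVVdddGGGhhhdddGGGlll", then "vvvDDDgggHHHDDDgggLLL".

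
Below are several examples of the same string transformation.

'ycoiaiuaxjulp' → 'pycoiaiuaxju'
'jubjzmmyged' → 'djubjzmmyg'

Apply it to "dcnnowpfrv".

vdcnnowpf

The pattern: move the last character to the front, then delete the last character.
Applying both steps to "dcnnowpfrv": "vdcnnowpfr", then "vdcnnowpf".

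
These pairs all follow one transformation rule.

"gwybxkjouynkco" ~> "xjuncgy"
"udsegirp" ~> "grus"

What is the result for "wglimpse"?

The transformation: keep every other character starting from the first (positions 1st, 3rd, 5th, ...), then move the first 2 characters to the end (rotate left by 2).
On "wglimpse": the first step gives "wlms", and the second then gives "mswl".

mswl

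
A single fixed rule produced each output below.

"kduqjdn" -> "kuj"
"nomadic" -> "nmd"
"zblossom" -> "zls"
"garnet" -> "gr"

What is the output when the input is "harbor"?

What's happening: keep every other character starting from the first (positions 1st, 3rd, 5th, ...), then delete the last character.
Working it through for "harbor": intermediate "hro", final "hr".

hr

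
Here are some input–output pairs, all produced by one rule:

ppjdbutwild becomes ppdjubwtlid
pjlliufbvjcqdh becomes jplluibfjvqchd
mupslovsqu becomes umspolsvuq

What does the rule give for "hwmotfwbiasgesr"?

whomftbwaigsser

Rule — swap each adjacent pair of characters (1↔2, 3↔4, ...).
"hwmotfwbiasgesr" → "whomftbwaigsser".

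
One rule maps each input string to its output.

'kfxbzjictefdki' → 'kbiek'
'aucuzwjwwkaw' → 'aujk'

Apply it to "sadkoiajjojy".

skao

Each output is the input with this applied: keep one character in every 3, starting at position 1 (positions 1st, 4th, 7th, ...).
Doing the same to "sadkoiajjojy": "skao".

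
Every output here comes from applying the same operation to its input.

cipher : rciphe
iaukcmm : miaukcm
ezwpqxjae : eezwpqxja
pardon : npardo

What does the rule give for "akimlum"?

makimlu

The rule is to move the last character to the front.
On "akimlum" that produces "makimlu".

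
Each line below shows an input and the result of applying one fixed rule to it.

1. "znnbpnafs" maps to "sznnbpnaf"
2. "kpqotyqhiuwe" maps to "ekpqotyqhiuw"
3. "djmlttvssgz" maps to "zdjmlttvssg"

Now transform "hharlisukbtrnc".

What's happening: move the last character to the front.
Applying that to "hharlisukbtrnc" gives "chharlisukbtrn".

chharlisukbtrn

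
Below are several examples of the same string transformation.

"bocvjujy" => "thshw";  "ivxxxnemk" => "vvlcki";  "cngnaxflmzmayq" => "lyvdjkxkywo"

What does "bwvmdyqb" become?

Looking at the pairs, the operation is to shift every letter 2 places backward in the alphabet (wrapping around), then delete the first 3 characters.
For "bwvmdyqb", step one produces "zutkbwoz"; step two turns that into "kbwoz".

kbwoz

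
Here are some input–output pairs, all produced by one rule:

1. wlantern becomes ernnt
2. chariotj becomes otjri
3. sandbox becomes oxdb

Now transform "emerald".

ldra

The transformation: delete the first 3 characters, then move the first 2 characters to the end (rotate left by 2).
"emerald" → "rald" → "ldra".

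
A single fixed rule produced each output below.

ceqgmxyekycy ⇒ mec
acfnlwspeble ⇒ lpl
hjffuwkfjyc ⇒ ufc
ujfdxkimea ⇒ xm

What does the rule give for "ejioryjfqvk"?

rfk

The pattern: delete the first 3 characters, then keep one character in every 3, starting at position 2 (positions 2nd, 5th, 8th, ...).
Starting from "ejioryjfqvk": after the first operation, "oryjfqvk"; after the second, "rfk".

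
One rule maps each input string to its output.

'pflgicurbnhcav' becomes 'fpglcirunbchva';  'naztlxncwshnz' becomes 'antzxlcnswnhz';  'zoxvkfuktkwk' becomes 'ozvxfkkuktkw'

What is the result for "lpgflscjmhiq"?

plfgsljchmqi

The transformation: swap each adjacent pair of characters (1↔2, 3↔4, ...).
On "lpgflscjmhiq" that produces "plfgsljchmqi".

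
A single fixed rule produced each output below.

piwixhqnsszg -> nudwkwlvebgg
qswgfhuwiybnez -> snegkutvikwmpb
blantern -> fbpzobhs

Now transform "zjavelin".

What's happening: move the last 2 characters to the front (rotate right by 2), then shift every letter 12 places backward in the alphabet (wrapping around).
For "zjavelin", step one produces "inzjavel"; step two turns that into "wbnxojsz".

wbnxojsz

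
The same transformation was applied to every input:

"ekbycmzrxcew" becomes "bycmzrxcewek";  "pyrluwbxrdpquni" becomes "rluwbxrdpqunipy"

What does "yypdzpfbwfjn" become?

pdzpfbwfjnyy

Each output is the input with this applied: move the first 2 characters to the end (rotate left by 2).
On "yypdzpfbwfjn" that produces "pdzpfbwfjnyy".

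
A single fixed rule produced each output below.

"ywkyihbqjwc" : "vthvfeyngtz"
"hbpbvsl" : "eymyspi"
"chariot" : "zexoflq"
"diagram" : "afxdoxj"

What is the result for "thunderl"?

qerkaboi

Looking at the pairs, the operation is to shift every letter 3 places backward in the alphabet (wrapping around).
So "thunderl" becomes "qerkaboi".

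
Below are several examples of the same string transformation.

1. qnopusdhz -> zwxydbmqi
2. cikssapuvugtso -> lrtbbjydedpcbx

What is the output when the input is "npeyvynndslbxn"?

wynhehwwmbukgw

The transformation: shift every letter 9 places forward in the alphabet (wrapping around).
"npeyvynndslbxn" → "wynhehwwmbukgw".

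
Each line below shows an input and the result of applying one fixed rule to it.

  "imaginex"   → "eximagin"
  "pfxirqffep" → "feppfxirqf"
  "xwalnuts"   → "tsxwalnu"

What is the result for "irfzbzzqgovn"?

govnirfzbzzq

Looking at the pairs, the operation is to move the first 2 characters to the end (rotate left by 2), then swap the front and back halves of the string.
Starting from "irfzbzzqgovn": after the first operation, "fzbzzqgovnir"; after the second, "govnirfzbzzq".
(Check on "imaginex": → "aginexim" → "eximagin" ✓)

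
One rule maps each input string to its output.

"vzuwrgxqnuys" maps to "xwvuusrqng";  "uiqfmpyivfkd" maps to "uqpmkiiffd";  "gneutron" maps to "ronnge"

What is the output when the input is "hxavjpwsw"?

wvspjha

The rule is to sort the characters into reverse alphabetical order, then delete the first 2 characters.
Applying that to "hxavjpwsw" gives "wvspjha".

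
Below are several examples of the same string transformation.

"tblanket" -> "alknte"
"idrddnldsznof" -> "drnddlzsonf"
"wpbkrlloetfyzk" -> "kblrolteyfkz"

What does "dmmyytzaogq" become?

In each case the input is transformed by: delete the first 2 characters, then swap each adjacent pair of characters (1↔2, 3↔4, ...).
For "dmmyytzaogq", step one produces "myytzaogq"; step two turns that into "ymtyazgoq".

ymtyazgoq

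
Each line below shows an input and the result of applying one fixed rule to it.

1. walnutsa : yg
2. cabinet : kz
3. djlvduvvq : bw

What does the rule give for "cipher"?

Each output is the input with this applied: shift every letter 6 places forward in the alphabet (wrapping around), then keep only the last 2 characters.
Starting from "cipher": after the first operation, "iovnkx"; after the second, "kx".

kx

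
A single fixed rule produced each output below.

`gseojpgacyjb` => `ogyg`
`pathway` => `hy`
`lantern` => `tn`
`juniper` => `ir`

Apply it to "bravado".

The rule is to move the first 2 characters to the end (rotate left by 2), then keep one character in every 3, starting at position 2 (positions 2nd, 5th, 8th, ...).
For "bravado", step one produces "avadobr"; step two turns that into "vo".

vo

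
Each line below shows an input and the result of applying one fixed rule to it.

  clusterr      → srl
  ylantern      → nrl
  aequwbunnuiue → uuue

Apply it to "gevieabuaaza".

ibag

Each output is the input with this applied: move the first 2 characters to the end (rotate left by 2), then keep one character in every 3, starting at position 2 (positions 2nd, 5th, 8th, ...).
Starting from "gevieabuaaza": after the first operation, "vieabuaazage"; after the second, "ibag".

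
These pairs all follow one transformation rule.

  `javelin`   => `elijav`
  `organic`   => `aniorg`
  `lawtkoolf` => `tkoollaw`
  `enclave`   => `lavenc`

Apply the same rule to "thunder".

In each case the input is transformed by: delete the last character, then move the first 3 characters to the end (rotate left by 3).
For "thunder", step one produces "thunde"; step two turns that into "ndethu".

ndethu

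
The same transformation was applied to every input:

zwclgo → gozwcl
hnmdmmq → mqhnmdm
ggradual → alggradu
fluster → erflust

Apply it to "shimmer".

What's happening: move the last 2 characters to the front (rotate right by 2).
Applying that to "shimmer" gives "ershimm".

ershimm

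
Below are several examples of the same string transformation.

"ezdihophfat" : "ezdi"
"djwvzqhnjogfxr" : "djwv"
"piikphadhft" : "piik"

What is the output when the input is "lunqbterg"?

The transformation: keep only the first 4 characters.
Doing the same to "lunqbterg": "lunq".

lunq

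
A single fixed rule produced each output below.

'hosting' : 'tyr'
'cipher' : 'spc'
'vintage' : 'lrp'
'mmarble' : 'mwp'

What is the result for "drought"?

rse

Looking at the pairs, the operation is to shift every letter 11 places forward in the alphabet (wrapping around), then keep only the last 3 characters.
Working it through for "drought": intermediate "oczfrse", final "rse".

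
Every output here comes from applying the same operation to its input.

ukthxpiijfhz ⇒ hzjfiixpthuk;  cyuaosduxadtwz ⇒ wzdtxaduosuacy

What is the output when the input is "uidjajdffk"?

fkdfajdjui

Looking at the pairs, the operation is to reverse the string, then swap each adjacent pair of characters (1↔2, 3↔4, ...).
For "uidjajdffk", step one produces "kffdjajdiu"; step two turns that into "fkdfajdjui".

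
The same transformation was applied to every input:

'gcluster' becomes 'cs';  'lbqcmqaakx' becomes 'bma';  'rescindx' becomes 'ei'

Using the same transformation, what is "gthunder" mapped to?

Each output is the input with this applied: delete the last character, then keep one character in every 3, starting at position 2 (positions 2nd, 5th, 8th, ...).
Working it through for "gthunder": intermediate "gthunde", final "tn".

tn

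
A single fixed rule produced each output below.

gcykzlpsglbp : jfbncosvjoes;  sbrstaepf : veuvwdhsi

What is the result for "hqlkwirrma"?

Each output is the input with this applied: shift every letter 3 places forward in the alphabet (wrapping around).
Applying that to "hqlkwirrma" gives "ktonzluupd".

ktonzluupd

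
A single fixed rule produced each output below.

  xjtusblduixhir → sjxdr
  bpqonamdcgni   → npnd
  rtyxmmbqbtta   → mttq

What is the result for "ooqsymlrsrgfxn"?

The pattern: keep one character in every 3, starting at position 2 (positions 2nd, 5th, 8th, ...), then swap each adjacent pair of characters (1↔2, 3↔4, ...).
Applying both steps to "ooqsymlrsrgfxn": "oyrgn", then "yogrn".
(Check on "bpqonamdcgni": → "pndn" → "npnd" ✓)

yogrn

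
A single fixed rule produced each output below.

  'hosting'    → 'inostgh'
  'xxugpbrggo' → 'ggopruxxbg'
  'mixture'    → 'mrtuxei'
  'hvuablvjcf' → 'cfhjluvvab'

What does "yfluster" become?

The rule is to sort the characters into alphabetical order, then move the first 2 characters to the end (rotate left by 2).
"yfluster" → "lrstuyef".
(Check on "hosting": → "ghinost" → "inostgh" ✓)

lrstuyef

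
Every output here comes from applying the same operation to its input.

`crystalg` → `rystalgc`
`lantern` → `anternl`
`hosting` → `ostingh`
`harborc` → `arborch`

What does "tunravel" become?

Rule — move the first character to the end.
So "tunravel" becomes "unravelt".

unravelt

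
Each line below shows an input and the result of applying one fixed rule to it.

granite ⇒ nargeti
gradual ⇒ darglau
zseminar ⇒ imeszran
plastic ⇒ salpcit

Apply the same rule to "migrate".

Rule — move the last 3 characters to the front (rotate right by 3), then reverse the string.
Working it through for "migrate": intermediate "atemigr", final "rgimeta".

rgimeta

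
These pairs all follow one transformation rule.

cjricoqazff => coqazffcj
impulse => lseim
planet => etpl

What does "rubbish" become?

ishru

Each output is the input with this applied: move the first 2 characters to the end (rotate left by 2), then delete the first 2 characters.
Starting from "rubbish": after the first operation, "bbishru"; after the second, "ishru".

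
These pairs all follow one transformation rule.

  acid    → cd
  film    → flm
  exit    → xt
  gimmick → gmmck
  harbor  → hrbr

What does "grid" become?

The rule is to remove every vowel.
So "grid" becomes "grd".

grd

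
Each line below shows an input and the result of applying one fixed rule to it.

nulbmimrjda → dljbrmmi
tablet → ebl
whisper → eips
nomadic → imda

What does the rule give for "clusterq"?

ruest

Rule — take characters alternately from the front and the back (1st, last, 2nd, 2nd-last, ...), then delete the first 3 characters.
On "clusterq" that produces "ruest".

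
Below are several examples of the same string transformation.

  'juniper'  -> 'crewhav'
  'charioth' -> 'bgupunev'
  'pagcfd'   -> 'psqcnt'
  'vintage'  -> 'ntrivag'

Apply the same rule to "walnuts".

The pattern: shift every letter 13 places forward in the alphabet (wrapping around) — i.e. ROT13, then move the last 3 characters to the front (rotate right by 3).
"walnuts" → "jnyahgf" → "hgfjnya".

hgfjnya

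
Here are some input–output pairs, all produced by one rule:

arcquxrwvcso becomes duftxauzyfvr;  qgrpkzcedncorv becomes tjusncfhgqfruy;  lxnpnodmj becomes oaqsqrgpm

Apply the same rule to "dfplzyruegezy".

The rule is to shift every letter 3 places forward in the alphabet (wrapping around).
Applying that to "dfplzyruegezy" gives "gisocbuxhjhcb".

gisocbuxhjhcb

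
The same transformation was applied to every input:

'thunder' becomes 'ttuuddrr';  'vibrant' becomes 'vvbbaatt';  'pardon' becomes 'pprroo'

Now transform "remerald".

rrmmrrll

Looking at the pairs, the operation is to keep every other character starting from the first (positions 1st, 3rd, 5th, ...), then double every character.
"remerald" → "rrmmrrll".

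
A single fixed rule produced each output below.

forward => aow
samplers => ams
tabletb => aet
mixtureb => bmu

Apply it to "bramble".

aer

What's happening: sort the characters into alphabetical order, then keep one character in every 3, starting at position 1 (positions 1st, 4th, 7th, ...).
On "bramble": the first step gives "abbelmr", and the second then gives "aer".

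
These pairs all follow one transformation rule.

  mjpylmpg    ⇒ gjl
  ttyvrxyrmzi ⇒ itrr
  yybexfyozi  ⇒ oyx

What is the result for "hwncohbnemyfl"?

ywon

Each output is the input with this applied: keep one character in every 3, starting at position 2 (positions 2nd, 5th, 8th, ...), then move the last character to the front.
Starting from "hwncohbnemyfl": after the first operation, "wony"; after the second, "ywon".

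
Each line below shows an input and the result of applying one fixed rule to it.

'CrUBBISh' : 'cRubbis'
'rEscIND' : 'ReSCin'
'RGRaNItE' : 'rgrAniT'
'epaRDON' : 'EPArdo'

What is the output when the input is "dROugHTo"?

DroUGht

The transformation: flip the case of every letter, then delete the last character.
On "dROugHTo" that produces "DroUGht".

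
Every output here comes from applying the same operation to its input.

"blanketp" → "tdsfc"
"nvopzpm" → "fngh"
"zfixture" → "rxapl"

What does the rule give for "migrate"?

The transformation: shift every letter 8 places backward in the alphabet (wrapping around), then delete the last 3 characters.
Starting from "migrate": after the first operation, "eayjslw"; after the second, "eayj".

eayj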